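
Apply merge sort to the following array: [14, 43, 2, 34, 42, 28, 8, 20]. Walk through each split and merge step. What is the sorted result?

Merge sort trace:

Split: [14, 43, 2, 34, 42, 28, 8, 20] -> [14, 43, 2, 34] and [42, 28, 8, 20]
  Split: [14, 43, 2, 34] -> [14, 43] and [2, 34]
    Split: [14, 43] -> [14] and [43]
    Merge: [14] + [43] -> [14, 43]
    Split: [2, 34] -> [2] and [34]
    Merge: [2] + [34] -> [2, 34]
  Merge: [14, 43] + [2, 34] -> [2, 14, 34, 43]
  Split: [42, 28, 8, 20] -> [42, 28] and [8, 20]
    Split: [42, 28] -> [42] and [28]
    Merge: [42] + [28] -> [28, 42]
    Split: [8, 20] -> [8] and [20]
    Merge: [8] + [20] -> [8, 20]
  Merge: [28, 42] + [8, 20] -> [8, 20, 28, 42]
Merge: [2, 14, 34, 43] + [8, 20, 28, 42] -> [2, 8, 14, 20, 28, 34, 42, 43]

Final sorted array: [2, 8, 14, 20, 28, 34, 42, 43]

The merge sort proceeds by recursively splitting the array and merging sorted halves.
After all merges, the sorted array is [2, 8, 14, 20, 28, 34, 42, 43].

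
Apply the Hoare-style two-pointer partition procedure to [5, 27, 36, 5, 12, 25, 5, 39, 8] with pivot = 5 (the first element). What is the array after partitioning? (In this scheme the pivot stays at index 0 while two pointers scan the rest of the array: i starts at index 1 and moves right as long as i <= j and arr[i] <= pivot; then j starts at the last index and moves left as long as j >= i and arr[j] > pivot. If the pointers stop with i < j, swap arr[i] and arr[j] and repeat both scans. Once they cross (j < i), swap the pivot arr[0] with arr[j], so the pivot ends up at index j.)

Hoare-style two-pointer partition with pivot = 5:

Initial array: [5, 27, 36, 5, 12, 25, 5, 39, 8]

Pointers start at i = 1, j = 8.
i stops at index 1 (arr[1]=27 > 5), j stops at index 6 (arr[6]=5 <= 5): swap arr[1] and arr[6], array becomes [5, 5, 36, 5, 12, 25, 27, 39, 8]
i stops at index 2 (arr[2]=36 > 5), j stops at index 3 (arr[3]=5 <= 5): swap arr[2] and arr[3], array becomes [5, 5, 5, 36, 12, 25, 27, 39, 8]
i ends at 3, j ends at 2: the pointers have crossed (j < i), so scanning stops.

Swap pivot arr[0] with arr[2] to place pivot at position 2: [5, 5, 5, 36, 12, 25, 27, 39, 8]
Pivot position: 2

After partitioning with pivot 5, the array becomes [5, 5, 5, 36, 12, 25, 27, 39, 8]. The pivot is placed at index 2. All elements to the left of the pivot are <= 5, and all elements to the right are > 5.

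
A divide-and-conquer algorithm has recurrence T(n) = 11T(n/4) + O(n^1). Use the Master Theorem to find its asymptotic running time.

Master Theorem for T(n) = 11T(n/4) + O(n^1):

a = 11, b = 4, c = 1
log_b(a) = log_4(11) = 1.7297

Case 1: c = 1 < log_4(11) = 1.7297
T(n) = O(n^(log_4 11))

For T(n) = 11T(n/4) + O(n^1): log_4(11) = 1.7297. This is Case 1 of the Master Theorem (c < log_b(a), work dominated by leaves), giving O(n^(log_4 11)).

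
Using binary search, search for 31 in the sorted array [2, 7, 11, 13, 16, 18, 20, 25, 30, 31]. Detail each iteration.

Binary search for 31 in [2, 7, 11, 13, 16, 18, 20, 25, 30, 31]:

lo=0, hi=9, mid=4, arr[mid]=16 -> 16 < 31, search right half
lo=5, hi=9, mid=7, arr[mid]=25 -> 25 < 31, search right half
lo=8, hi=9, mid=8, arr[mid]=30 -> 30 < 31, search right half
lo=9, hi=9, mid=9, arr[mid]=31 -> Found target at index 9!

Binary search finds 31 at index 9 after 4 comparisons. The search repeatedly halves the search space by comparing with the middle element.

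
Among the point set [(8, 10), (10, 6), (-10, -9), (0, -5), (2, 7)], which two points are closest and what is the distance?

Computing all pairwise distances among 5 points:

d((8, 10), (10, 6)) = 4.4721 <-- minimum
d((8, 10), (-10, -9)) = 26.1725
d((8, 10), (0, -5)) = 17.0
d((8, 10), (2, 7)) = 6.7082
d((10, 6), (-10, -9)) = 25.0
d((10, 6), (0, -5)) = 14.8661
d((10, 6), (2, 7)) = 8.0623
d((-10, -9), (0, -5)) = 10.7703
d((-10, -9), (2, 7)) = 20.0
d((0, -5), (2, 7)) = 12.1655

Closest pair: (8, 10) and (10, 6) with distance 4.4721

The closest pair is (8, 10) and (10, 6) with Euclidean distance 4.4721. For 5 points, brute-force pairwise comparison is shown above. For large n, the divide-and-conquer algorithm (sort by x, recurse on halves, check the dividing strip) achieves O(n log n).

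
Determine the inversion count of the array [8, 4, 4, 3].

Finding inversions in [8, 4, 4, 3]:

(0, 1): arr[0]=8 > arr[1]=4
(0, 2): arr[0]=8 > arr[2]=4
(0, 3): arr[0]=8 > arr[3]=3
(1, 3): arr[1]=4 > arr[3]=3
(2, 3): arr[2]=4 > arr[3]=3

Total inversions: 5

The array has 5 inversion(s): (0,1), (0,2), (0,3), (1,3), (2,3). Each pair (i,j) satisfies i < j and arr[i] > arr[j].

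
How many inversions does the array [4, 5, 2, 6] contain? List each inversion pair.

Finding inversions in [4, 5, 2, 6]:

(0, 2): arr[0]=4 > arr[2]=2
(1, 2): arr[1]=5 > arr[2]=2

Total inversions: 2

The array has 2 inversion(s): (0,2), (1,2). Each pair (i,j) satisfies i < j and arr[i] > arr[j].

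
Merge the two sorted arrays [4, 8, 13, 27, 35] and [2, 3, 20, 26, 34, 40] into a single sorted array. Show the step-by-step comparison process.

Merging process:

Compare 4 vs 2: take 2 from right. Merged: [2]
Compare 4 vs 3: take 3 from right. Merged: [2, 3]
Compare 4 vs 20: take 4 from left. Merged: [2, 3, 4]
Compare 8 vs 20: take 8 from left. Merged: [2, 3, 4, 8]
Compare 13 vs 20: take 13 from left. Merged: [2, 3, 4, 8, 13]
Compare 27 vs 20: take 20 from right. Merged: [2, 3, 4, 8, 13, 20]
Compare 27 vs 26: take 26 from right. Merged: [2, 3, 4, 8, 13, 20, 26]
Compare 27 vs 34: take 27 from left. Merged: [2, 3, 4, 8, 13, 20, 26, 27]
Compare 35 vs 34: take 34 from right. Merged: [2, 3, 4, 8, 13, 20, 26, 27, 34]
Compare 35 vs 40: take 35 from left. Merged: [2, 3, 4, 8, 13, 20, 26, 27, 34, 35]
Append remaining from right: [40]. Merged: [2, 3, 4, 8, 13, 20, 26, 27, 34, 35, 40]

Final merged array: [2, 3, 4, 8, 13, 20, 26, 27, 34, 35, 40]
Total comparisons: 10

The merged array is [2, 3, 4, 8, 13, 20, 26, 27, 34, 35, 40], requiring 10 comparisons. The merge step runs in O(n) time where n is the total number of elements.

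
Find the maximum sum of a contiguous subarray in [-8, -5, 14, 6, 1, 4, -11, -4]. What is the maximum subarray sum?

Using Kadane's algorithm on [-8, -5, 14, 6, 1, 4, -11, -4]:

Scanning through the array:
Position 1 (value -5): max_ending_here = -5, max_so_far = -5
Position 2 (value 14): max_ending_here = 14, max_so_far = 14
Position 3 (value 6): max_ending_here = 20, max_so_far = 20
Position 4 (value 1): max_ending_here = 21, max_so_far = 21
Position 5 (value 4): max_ending_here = 25, max_so_far = 25
Position 6 (value -11): max_ending_here = 14, max_so_far = 25
Position 7 (value -4): max_ending_here = 10, max_so_far = 25

Maximum subarray: [14, 6, 1, 4]
Maximum sum: 25

The maximum subarray is [14, 6, 1, 4] with sum 25. This subarray runs from index 2 to index 5.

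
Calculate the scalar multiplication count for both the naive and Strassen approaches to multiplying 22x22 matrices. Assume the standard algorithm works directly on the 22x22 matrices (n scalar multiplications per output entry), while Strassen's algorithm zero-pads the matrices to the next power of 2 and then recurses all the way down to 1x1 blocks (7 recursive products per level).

Matrix multiplication for 22x22 matrices:

Strassen's algorithm requires power-of-2 dimensions. Pad 22x22 to 32x32 (next power of 2).

Standard algorithm: 22^3 = 10648 multiplications
Strassen's algorithm: 7^(log2(32)) = 7^5 = 16807 multiplications
Difference: 10648 - 16807 = -6159 (Strassen uses MORE here due to padding overhead — for small or just-over-power-of-2 n, padding can outweigh the per-level savings)

Standard: 10648 multiplications (22^3). Strassen: 16807 multiplications (7^5, after padding to 32x32). Strassen reduces 8 recursive multiplications to 7 at each level.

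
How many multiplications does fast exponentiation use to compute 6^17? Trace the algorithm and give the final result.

Computing 6^17 by squaring (build up from 6^1; each line after the first costs one multiplication):

6^1 = 6
6^2 = (6^1)^2 = 6^2 = 36
6^4 = (6^2)^2 = 36^2 = 1296
6^8 = (6^4)^2 = 1296^2 = 1679616
6^16 = (6^8)^2 = 1679616^2 = 2821109907456
6^17 = 6 * 6^16 = 6 * 2821109907456 = 16926659444736

Result: 16926659444736
Multiplications needed: 5 (5 lines after 6^1)

6^17 = 16926659444736. Using exponentiation by squaring, this requires 5 multiplications. The key idea: if the exponent is even, square the half-power; if odd, multiply by the base once.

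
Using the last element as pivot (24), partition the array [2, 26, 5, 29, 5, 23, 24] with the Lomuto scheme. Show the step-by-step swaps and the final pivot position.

Lomuto partition with pivot = 24:

Initial array: [2, 26, 5, 29, 5, 23, 24]

arr[0]=2 <= 24: swap with position 0, array becomes [2, 26, 5, 29, 5, 23, 24]
arr[1]=26 > 24: no swap
arr[2]=5 <= 24: swap with position 1, array becomes [2, 5, 26, 29, 5, 23, 24]
arr[3]=29 > 24: no swap
arr[4]=5 <= 24: swap with position 2, array becomes [2, 5, 5, 29, 26, 23, 24]
arr[5]=23 <= 24: swap with position 3, array becomes [2, 5, 5, 23, 26, 29, 24]

Place pivot at position 4: [2, 5, 5, 23, 24, 29, 26]
Pivot position: 4

After partitioning with pivot 24, the array becomes [2, 5, 5, 23, 24, 29, 26]. The pivot is placed at index 4. All elements to the left of the pivot are <= 24, and all elements to the right are > 24.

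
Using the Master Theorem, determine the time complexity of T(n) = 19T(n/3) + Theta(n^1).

Master Theorem for T(n) = 19T(n/3) + O(n^1):

a = 19, b = 3, c = 1
log_b(a) = log_3(19) = 2.6801

Case 1: c = 1 < log_3(19) = 2.6801
T(n) = O(n^(log_3 19))

For T(n) = 19T(n/3) + O(n^1): log_3(19) = 2.6801. This is Case 1 of the Master Theorem (c < log_b(a), work dominated by leaves), giving O(n^(log_3 19)).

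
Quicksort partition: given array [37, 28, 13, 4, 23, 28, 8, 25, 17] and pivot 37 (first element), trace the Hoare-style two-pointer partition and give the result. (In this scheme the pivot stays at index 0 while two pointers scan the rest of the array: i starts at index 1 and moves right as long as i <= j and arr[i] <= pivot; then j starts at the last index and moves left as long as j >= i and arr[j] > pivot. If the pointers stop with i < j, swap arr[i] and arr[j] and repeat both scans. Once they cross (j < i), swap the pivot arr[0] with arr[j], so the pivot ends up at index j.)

Hoare-style two-pointer partition with pivot = 37:

Initial array: [37, 28, 13, 4, 23, 28, 8, 25, 17]

Pointers start at i = 1, j = 8.
i ends at 9, j ends at 8: the pointers have crossed (j < i), so scanning stops.

Swap pivot arr[0] with arr[8] to place pivot at position 8: [17, 28, 13, 4, 23, 28, 8, 25, 37]
Pivot position: 8

After partitioning with pivot 37, the array becomes [17, 28, 13, 4, 23, 28, 8, 25, 37]. The pivot is placed at index 8. All elements to the left of the pivot are <= 37, and all elements to the right are > 37.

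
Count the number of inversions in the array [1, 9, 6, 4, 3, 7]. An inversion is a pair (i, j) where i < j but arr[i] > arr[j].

Finding inversions in [1, 9, 6, 4, 3, 7]:

(1, 2): arr[1]=9 > arr[2]=6
(1, 3): arr[1]=9 > arr[3]=4
(1, 4): arr[1]=9 > arr[4]=3
(1, 5): arr[1]=9 > arr[5]=7
(2, 3): arr[2]=6 > arr[3]=4
(2, 4): arr[2]=6 > arr[4]=3
(3, 4): arr[3]=4 > arr[4]=3

Total inversions: 7

The array has 7 inversion(s): (1,2), (1,3), (1,4), (1,5), (2,3), (2,4), (3,4). Each pair (i,j) satisfies i < j and arr[i] > arr[j].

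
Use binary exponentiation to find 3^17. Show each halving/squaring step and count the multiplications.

Computing 3^17 by squaring (build up from 3^1; each line after the first costs one multiplication):

3^1 = 3
3^2 = (3^1)^2 = 3^2 = 9
3^4 = (3^2)^2 = 9^2 = 81
3^8 = (3^4)^2 = 81^2 = 6561
3^16 = (3^8)^2 = 6561^2 = 43046721
3^17 = 3 * 3^16 = 3 * 43046721 = 129140163

Result: 129140163
Multiplications needed: 5 (5 lines after 3^1)

3^17 = 129140163. Using exponentiation by squaring, this requires 5 multiplications. The key idea: if the exponent is even, square the half-power; if odd, multiply by the base once.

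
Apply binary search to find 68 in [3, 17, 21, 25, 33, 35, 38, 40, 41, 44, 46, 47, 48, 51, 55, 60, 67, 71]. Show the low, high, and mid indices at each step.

Binary search for 68 in [3, 17, 21, 25, 33, 35, 38, 40, 41, 44, 46, 47, 48, 51, 55, 60, 67, 71]:

lo=0, hi=17, mid=8, arr[mid]=41 -> 41 < 68, search right half
lo=9, hi=17, mid=13, arr[mid]=51 -> 51 < 68, search right half
lo=14, hi=17, mid=15, arr[mid]=60 -> 60 < 68, search right half
lo=16, hi=17, mid=16, arr[mid]=67 -> 67 < 68, search right half
lo=17, hi=17, mid=17, arr[mid]=71 -> 71 > 68, search left half
lo=17 > hi=16, target 68 not found

Binary search determines that 68 is not in the array after 5 comparisons. The search space was exhausted without finding the target.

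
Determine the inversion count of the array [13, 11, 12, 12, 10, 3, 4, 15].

Finding inversions in [13, 11, 12, 12, 10, 3, 4, 15]:

(0, 1): arr[0]=13 > arr[1]=11
(0, 2): arr[0]=13 > arr[2]=12
(0, 3): arr[0]=13 > arr[3]=12
(0, 4): arr[0]=13 > arr[4]=10
(0, 5): arr[0]=13 > arr[5]=3
(0, 6): arr[0]=13 > arr[6]=4
(1, 4): arr[1]=11 > arr[4]=10
(1, 5): arr[1]=11 > arr[5]=3
(1, 6): arr[1]=11 > arr[6]=4
(2, 4): arr[2]=12 > arr[4]=10
(2, 5): arr[2]=12 > arr[5]=3
(2, 6): arr[2]=12 > arr[6]=4
(3, 4): arr[3]=12 > arr[4]=10
(3, 5): arr[3]=12 > arr[5]=3
(3, 6): arr[3]=12 > arr[6]=4
(4, 5): arr[4]=10 > arr[5]=3
(4, 6): arr[4]=10 > arr[6]=4

Total inversions: 17

The array has 17 inversion(s): (0,1), (0,2), (0,3), (0,4), (0,5), (0,6), (1,4), (1,5), (1,6), (2,4), (2,5), (2,6), (3,4), (3,5), (3,6), (4,5), (4,6). Each pair (i,j) satisfies i < j and arr[i] > arr[j].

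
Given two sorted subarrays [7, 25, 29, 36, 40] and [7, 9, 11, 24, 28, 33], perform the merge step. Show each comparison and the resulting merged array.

Merging process:

Compare 7 vs 7: take 7 from left. Merged: [7]
Compare 25 vs 7: take 7 from right. Merged: [7, 7]
Compare 25 vs 9: take 9 from right. Merged: [7, 7, 9]
Compare 25 vs 11: take 11 from right. Merged: [7, 7, 9, 11]
Compare 25 vs 24: take 24 from right. Merged: [7, 7, 9, 11, 24]
Compare 25 vs 28: take 25 from left. Merged: [7, 7, 9, 11, 24, 25]
Compare 29 vs 28: take 28 from right. Merged: [7, 7, 9, 11, 24, 25, 28]
Compare 29 vs 33: take 29 from left. Merged: [7, 7, 9, 11, 24, 25, 28, 29]
Compare 36 vs 33: take 33 from right. Merged: [7, 7, 9, 11, 24, 25, 28, 29, 33]
Append remaining from left: [36, 40]. Merged: [7, 7, 9, 11, 24, 25, 28, 29, 33, 36, 40]

Final merged array: [7, 7, 9, 11, 24, 25, 28, 29, 33, 36, 40]
Total comparisons: 9

The merged array is [7, 7, 9, 11, 24, 25, 28, 29, 33, 36, 40], requiring 9 comparisons. The merge step runs in O(n) time where n is the total number of elements.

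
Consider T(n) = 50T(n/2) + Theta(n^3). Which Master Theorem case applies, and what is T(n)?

Master Theorem for T(n) = 50T(n/2) + O(n^3):

a = 50, b = 2, c = 3
log_b(a) = log_2(50) = 5.6439

Case 1: c = 3 < log_2(50) = 5.6439
T(n) = O(n^(log_2 50))

For T(n) = 50T(n/2) + O(n^3): log_2(50) = 5.6439. This is Case 1 of the Master Theorem (c < log_b(a), work dominated by leaves), giving O(n^(log_2 50)).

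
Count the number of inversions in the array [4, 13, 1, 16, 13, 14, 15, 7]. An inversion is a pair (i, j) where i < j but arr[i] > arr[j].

Finding inversions in [4, 13, 1, 16, 13, 14, 15, 7]:

(0, 2): arr[0]=4 > arr[2]=1
(1, 2): arr[1]=13 > arr[2]=1
(1, 7): arr[1]=13 > arr[7]=7
(3, 4): arr[3]=16 > arr[4]=13
(3, 5): arr[3]=16 > arr[5]=14
(3, 6): arr[3]=16 > arr[6]=15
(3, 7): arr[3]=16 > arr[7]=7
(4, 7): arr[4]=13 > arr[7]=7
(5, 7): arr[5]=14 > arr[7]=7
(6, 7): arr[6]=15 > arr[7]=7

Total inversions: 10

The array has 10 inversion(s): (0,2), (1,2), (1,7), (3,4), (3,5), (3,6), (3,7), (4,7), (5,7), (6,7). Each pair (i,j) satisfies i < j and arr[i] > arr[j].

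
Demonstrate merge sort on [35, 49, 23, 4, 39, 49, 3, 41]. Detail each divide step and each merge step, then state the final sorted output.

Merge sort trace:

Split: [35, 49, 23, 4, 39, 49, 3, 41] -> [35, 49, 23, 4] and [39, 49, 3, 41]
  Split: [35, 49, 23, 4] -> [35, 49] and [23, 4]
    Split: [35, 49] -> [35] and [49]
    Merge: [35] + [49] -> [35, 49]
    Split: [23, 4] -> [23] and [4]
    Merge: [23] + [4] -> [4, 23]
  Merge: [35, 49] + [4, 23] -> [4, 23, 35, 49]
  Split: [39, 49, 3, 41] -> [39, 49] and [3, 41]
    Split: [39, 49] -> [39] and [49]
    Merge: [39] + [49] -> [39, 49]
    Split: [3, 41] -> [3] and [41]
    Merge: [3] + [41] -> [3, 41]
  Merge: [39, 49] + [3, 41] -> [3, 39, 41, 49]
Merge: [4, 23, 35, 49] + [3, 39, 41, 49] -> [3, 4, 23, 35, 39, 41, 49, 49]

Final sorted array: [3, 4, 23, 35, 39, 41, 49, 49]

The merge sort proceeds by recursively splitting the array and merging sorted halves.
After all merges, the sorted array is [3, 4, 23, 35, 39, 41, 49, 49].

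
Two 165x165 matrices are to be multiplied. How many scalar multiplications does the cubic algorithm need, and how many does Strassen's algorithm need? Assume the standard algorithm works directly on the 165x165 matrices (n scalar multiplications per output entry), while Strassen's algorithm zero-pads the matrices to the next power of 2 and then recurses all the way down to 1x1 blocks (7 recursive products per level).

Matrix multiplication for 165x165 matrices:

Strassen's algorithm requires power-of-2 dimensions. Pad 165x165 to 256x256 (next power of 2).

Standard algorithm: 165^3 = 4492125 multiplications
Strassen's algorithm: 7^(log2(256)) = 7^8 = 5764801 multiplications
Difference: 4492125 - 5764801 = -1272676 (Strassen uses MORE here due to padding overhead — for small or just-over-power-of-2 n, padding can outweigh the per-level savings)

Standard: 4492125 multiplications (165^3). Strassen: 5764801 multiplications (7^8, after padding to 256x256). Strassen reduces 8 recursive multiplications to 7 at each level.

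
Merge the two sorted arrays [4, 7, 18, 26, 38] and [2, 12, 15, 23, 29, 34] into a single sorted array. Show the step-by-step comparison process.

Merging process:

Compare 4 vs 2: take 2 from right. Merged: [2]
Compare 4 vs 12: take 4 from left. Merged: [2, 4]
Compare 7 vs 12: take 7 from left. Merged: [2, 4, 7]
Compare 18 vs 12: take 12 from right. Merged: [2, 4, 7, 12]
Compare 18 vs 15: take 15 from right. Merged: [2, 4, 7, 12, 15]
Compare 18 vs 23: take 18 from left. Merged: [2, 4, 7, 12, 15, 18]
Compare 26 vs 23: take 23 from right. Merged: [2, 4, 7, 12, 15, 18, 23]
Compare 26 vs 29: take 26 from left. Merged: [2, 4, 7, 12, 15, 18, 23, 26]
Compare 38 vs 29: take 29 from right. Merged: [2, 4, 7, 12, 15, 18, 23, 26, 29]
Compare 38 vs 34: take 34 from right. Merged: [2, 4, 7, 12, 15, 18, 23, 26, 29, 34]
Append remaining from left: [38]. Merged: [2, 4, 7, 12, 15, 18, 23, 26, 29, 34, 38]

Final merged array: [2, 4, 7, 12, 15, 18, 23, 26, 29, 34, 38]
Total comparisons: 10

The merged array is [2, 4, 7, 12, 15, 18, 23, 26, 29, 34, 38], requiring 10 comparisons. The merge step runs in O(n) time where n is the total number of elements.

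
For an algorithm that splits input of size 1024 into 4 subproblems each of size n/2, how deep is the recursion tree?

For divide and conquer with division factor 2:

Problem sizes at each level:
Level 0: 1024
Level 1: 512
Level 2: 256
Level 3: 128
Level 4: 64
Level 5: 32
Level 6: 16
Level 7: 8
Level 8: 4
Level 9: 2
Level 10: 1

The root is level 0 and the size-1 base case is level 10 (the tree spans levels 0 through 10, i.e. 11 levels counting the root), so the depth is the number of divisions: log_2(1024) = 10

The recursion tree depth is log_2(1024) = 10. At each level, the problem size is divided by 2, so it takes 10 divisions to reduce to a base case of size 1. The algorithm makes 4 recursive calls at each level.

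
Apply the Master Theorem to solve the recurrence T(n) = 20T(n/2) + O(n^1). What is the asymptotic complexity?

Master Theorem for T(n) = 20T(n/2) + O(n^1):

a = 20, b = 2, c = 1
log_b(a) = log_2(20) = 4.3219

Case 1: c = 1 < log_2(20) = 4.3219
T(n) = O(n^(log_2 20))

For T(n) = 20T(n/2) + O(n^1): log_2(20) = 4.3219. This is Case 1 of the Master Theorem (c < log_b(a), work dominated by leaves), giving O(n^(log_2 20)).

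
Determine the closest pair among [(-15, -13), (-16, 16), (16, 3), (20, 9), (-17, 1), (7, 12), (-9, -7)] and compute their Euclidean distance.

Computing all pairwise distances among 7 points:

d((-15, -13), (-16, 16)) = 29.0172
d((-15, -13), (16, 3)) = 34.8855
d((-15, -13), (20, 9)) = 41.3401
d((-15, -13), (-17, 1)) = 14.1421
d((-15, -13), (7, 12)) = 33.3017
d((-15, -13), (-9, -7)) = 8.4853
d((-16, 16), (16, 3)) = 34.5398
d((-16, 16), (20, 9)) = 36.6742
d((-16, 16), (-17, 1)) = 15.0333
d((-16, 16), (7, 12)) = 23.3452
d((-16, 16), (-9, -7)) = 24.0416
d((16, 3), (20, 9)) = 7.2111 <-- minimum
d((16, 3), (-17, 1)) = 33.0606
d((16, 3), (7, 12)) = 12.7279
d((16, 3), (-9, -7)) = 26.9258
d((20, 9), (-17, 1)) = 37.855
d((20, 9), (7, 12)) = 13.3417
d((20, 9), (-9, -7)) = 33.121
d((-17, 1), (7, 12)) = 26.4008
d((-17, 1), (-9, -7)) = 11.3137
d((7, 12), (-9, -7)) = 24.8395

Closest pair: (16, 3) and (20, 9) with distance 7.2111

The closest pair is (16, 3) and (20, 9) with Euclidean distance 7.2111. For 7 points, brute-force pairwise comparison is shown above. For large n, the divide-and-conquer algorithm (sort by x, recurse on halves, check the dividing strip) achieves O(n log n).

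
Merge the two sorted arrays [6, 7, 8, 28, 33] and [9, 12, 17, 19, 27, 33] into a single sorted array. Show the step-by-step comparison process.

Merging process:

Compare 6 vs 9: take 6 from left. Merged: [6]
Compare 7 vs 9: take 7 from left. Merged: [6, 7]
Compare 8 vs 9: take 8 from left. Merged: [6, 7, 8]
Compare 28 vs 9: take 9 from right. Merged: [6, 7, 8, 9]
Compare 28 vs 12: take 12 from right. Merged: [6, 7, 8, 9, 12]
Compare 28 vs 17: take 17 from right. Merged: [6, 7, 8, 9, 12, 17]
Compare 28 vs 19: take 19 from right. Merged: [6, 7, 8, 9, 12, 17, 19]
Compare 28 vs 27: take 27 from right. Merged: [6, 7, 8, 9, 12, 17, 19, 27]
Compare 28 vs 33: take 28 from left. Merged: [6, 7, 8, 9, 12, 17, 19, 27, 28]
Compare 33 vs 33: take 33 from left. Merged: [6, 7, 8, 9, 12, 17, 19, 27, 28, 33]
Append remaining from right: [33]. Merged: [6, 7, 8, 9, 12, 17, 19, 27, 28, 33, 33]

Final merged array: [6, 7, 8, 9, 12, 17, 19, 27, 28, 33, 33]
Total comparisons: 10

The merged array is [6, 7, 8, 9, 12, 17, 19, 27, 28, 33, 33], requiring 10 comparisons. The merge step runs in O(n) time where n is the total number of elements.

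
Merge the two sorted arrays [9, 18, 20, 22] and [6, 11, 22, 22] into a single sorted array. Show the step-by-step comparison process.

Merging process:

Compare 9 vs 6: take 6 from right. Merged: [6]
Compare 9 vs 11: take 9 from left. Merged: [6, 9]
Compare 18 vs 11: take 11 from right. Merged: [6, 9, 11]
Compare 18 vs 22: take 18 from left. Merged: [6, 9, 11, 18]
Compare 20 vs 22: take 20 from left. Merged: [6, 9, 11, 18, 20]
Compare 22 vs 22: take 22 from left. Merged: [6, 9, 11, 18, 20, 22]
Append remaining from right: [22, 22]. Merged: [6, 9, 11, 18, 20, 22, 22, 22]

Final merged array: [6, 9, 11, 18, 20, 22, 22, 22]
Total comparisons: 6

The merged array is [6, 9, 11, 18, 20, 22, 22, 22], requiring 6 comparisons. The merge step runs in O(n) time where n is the total number of elements.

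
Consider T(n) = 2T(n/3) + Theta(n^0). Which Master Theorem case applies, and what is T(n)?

Master Theorem for T(n) = 2T(n/3) + O(n^0):

a = 2, b = 3, c = 0
log_b(a) = log_3(2) = 0.6309

Case 1: c = 0 < log_3(2) = 0.6309
T(n) = O(n^(log_3 2))

For T(n) = 2T(n/3) + O(n^0): log_3(2) = 0.6309. This is Case 1 of the Master Theorem (c < log_b(a), work dominated by leaves), giving O(n^(log_3 2)).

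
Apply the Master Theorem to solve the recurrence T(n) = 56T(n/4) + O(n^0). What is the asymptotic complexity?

Master Theorem for T(n) = 56T(n/4) + O(n^0):

a = 56, b = 4, c = 0
log_b(a) = log_4(56) = 2.9037

Case 1: c = 0 < log_4(56) = 2.9037
T(n) = O(n^(log_4 56))

For T(n) = 56T(n/4) + O(n^0): log_4(56) = 2.9037. This is Case 1 of the Master Theorem (c < log_b(a), work dominated by leaves), giving O(n^(log_4 56)).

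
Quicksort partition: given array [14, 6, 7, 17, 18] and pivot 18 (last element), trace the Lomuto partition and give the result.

Lomuto partition with pivot = 18:

Initial array: [14, 6, 7, 17, 18]

arr[0]=14 <= 18: swap with position 0, array becomes [14, 6, 7, 17, 18]
arr[1]=6 <= 18: swap with position 1, array becomes [14, 6, 7, 17, 18]
arr[2]=7 <= 18: swap with position 2, array becomes [14, 6, 7, 17, 18]
arr[3]=17 <= 18: swap with position 3, array becomes [14, 6, 7, 17, 18]

Place pivot at position 4: [14, 6, 7, 17, 18]
Pivot position: 4

After partitioning with pivot 18, the array becomes [14, 6, 7, 17, 18]. The pivot is placed at index 4. All elements to the left of the pivot are <= 18, and all elements to the right are > 18.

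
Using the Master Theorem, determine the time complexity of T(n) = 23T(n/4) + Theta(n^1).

Master Theorem for T(n) = 23T(n/4) + O(n^1):

a = 23, b = 4, c = 1
log_b(a) = log_4(23) = 2.2618

Case 1: c = 1 < log_4(23) = 2.2618
T(n) = O(n^(log_4 23))

For T(n) = 23T(n/4) + O(n^1): log_4(23) = 2.2618. This is Case 1 of the Master Theorem (c < log_b(a), work dominated by leaves), giving O(n^(log_4 23)).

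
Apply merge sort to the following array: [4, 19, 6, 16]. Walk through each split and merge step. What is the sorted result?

Merge sort trace:

Split: [4, 19, 6, 16] -> [4, 19] and [6, 16]
  Split: [4, 19] -> [4] and [19]
  Merge: [4] + [19] -> [4, 19]
  Split: [6, 16] -> [6] and [16]
  Merge: [6] + [16] -> [6, 16]
Merge: [4, 19] + [6, 16] -> [4, 6, 16, 19]

Final sorted array: [4, 6, 16, 19]

The merge sort proceeds by recursively splitting the array and merging sorted halves.
After all merges, the sorted array is [4, 6, 16, 19].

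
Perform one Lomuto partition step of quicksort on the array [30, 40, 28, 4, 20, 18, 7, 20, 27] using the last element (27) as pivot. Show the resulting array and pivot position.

Lomuto partition with pivot = 27:

Initial array: [30, 40, 28, 4, 20, 18, 7, 20, 27]

arr[0]=30 > 27: no swap
arr[1]=40 > 27: no swap
arr[2]=28 > 27: no swap
arr[3]=4 <= 27: swap with position 0, array becomes [4, 40, 28, 30, 20, 18, 7, 20, 27]
arr[4]=20 <= 27: swap with position 1, array becomes [4, 20, 28, 30, 40, 18, 7, 20, 27]
arr[5]=18 <= 27: swap with position 2, array becomes [4, 20, 18, 30, 40, 28, 7, 20, 27]
arr[6]=7 <= 27: swap with position 3, array becomes [4, 20, 18, 7, 40, 28, 30, 20, 27]
arr[7]=20 <= 27: swap with position 4, array becomes [4, 20, 18, 7, 20, 28, 30, 40, 27]

Place pivot at position 5: [4, 20, 18, 7, 20, 27, 30, 40, 28]
Pivot position: 5

After partitioning with pivot 27, the array becomes [4, 20, 18, 7, 20, 27, 30, 40, 28]. The pivot is placed at index 5. All elements to the left of the pivot are <= 27, and all elements to the right are > 27.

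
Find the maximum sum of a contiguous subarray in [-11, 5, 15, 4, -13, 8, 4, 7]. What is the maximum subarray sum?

Using Kadane's algorithm on [-11, 5, 15, 4, -13, 8, 4, 7]:

Scanning through the array:
Position 1 (value 5): max_ending_here = 5, max_so_far = 5
Position 2 (value 15): max_ending_here = 20, max_so_far = 20
Position 3 (value 4): max_ending_here = 24, max_so_far = 24
Position 4 (value -13): max_ending_here = 11, max_so_far = 24
Position 5 (value 8): max_ending_here = 19, max_so_far = 24
Position 6 (value 4): max_ending_here = 23, max_so_far = 24
Position 7 (value 7): max_ending_here = 30, max_so_far = 30

Maximum subarray: [5, 15, 4, -13, 8, 4, 7]
Maximum sum: 30

The maximum subarray is [5, 15, 4, -13, 8, 4, 7] with sum 30. This subarray runs from index 1 to index 7.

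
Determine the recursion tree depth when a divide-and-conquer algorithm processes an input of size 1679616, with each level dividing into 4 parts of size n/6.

For divide and conquer with division factor 6:

Problem sizes at each level:
Level 0: 1679616
Level 1: 279936
Level 2: 46656
Level 3: 7776
Level 4: 1296
Level 5: 216
Level 6: 36
Level 7: 6
Level 8: 1

The root is level 0 and the size-1 base case is level 8 (the tree spans levels 0 through 8, i.e. 9 levels counting the root), so the depth is the number of divisions: log_6(1679616) = 8

The recursion tree depth is log_6(1679616) = 8. At each level, the problem size is divided by 6, so it takes 8 divisions to reduce to a base case of size 1. The algorithm makes 4 recursive calls at each level.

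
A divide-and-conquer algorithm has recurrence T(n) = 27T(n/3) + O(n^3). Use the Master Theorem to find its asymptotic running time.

Master Theorem for T(n) = 27T(n/3) + O(n^3):

a = 27, b = 3, c = 3
log_b(a) = log_3(27) = 3.0000

Case 2: c = 3 = log_3(27) = 3.0000
T(n) = O(n^3 log n) = O(n^3 log n)

For T(n) = 27T(n/3) + O(n^3): log_3(27) = 3.0000. This is Case 2 of the Master Theorem (c = log_b(a), equal work at all levels), giving O(n^3 log n).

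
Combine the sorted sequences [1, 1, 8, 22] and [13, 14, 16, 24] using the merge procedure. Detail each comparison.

Merging process:

Compare 1 vs 13: take 1 from left. Merged: [1]
Compare 1 vs 13: take 1 from left. Merged: [1, 1]
Compare 8 vs 13: take 8 from left. Merged: [1, 1, 8]
Compare 22 vs 13: take 13 from right. Merged: [1, 1, 8, 13]
Compare 22 vs 14: take 14 from right. Merged: [1, 1, 8, 13, 14]
Compare 22 vs 16: take 16 from right. Merged: [1, 1, 8, 13, 14, 16]
Compare 22 vs 24: take 22 from left. Merged: [1, 1, 8, 13, 14, 16, 22]
Append remaining from right: [24]. Merged: [1, 1, 8, 13, 14, 16, 22, 24]

Final merged array: [1, 1, 8, 13, 14, 16, 22, 24]
Total comparisons: 7

The merged array is [1, 1, 8, 13, 14, 16, 22, 24], requiring 7 comparisons. The merge step runs in O(n) time where n is the total number of elements.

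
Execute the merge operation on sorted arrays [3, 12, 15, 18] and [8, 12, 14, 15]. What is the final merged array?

Merging process:

Compare 3 vs 8: take 3 from left. Merged: [3]
Compare 12 vs 8: take 8 from right. Merged: [3, 8]
Compare 12 vs 12: take 12 from left. Merged: [3, 8, 12]
Compare 15 vs 12: take 12 from right. Merged: [3, 8, 12, 12]
Compare 15 vs 14: take 14 from right. Merged: [3, 8, 12, 12, 14]
Compare 15 vs 15: take 15 from left. Merged: [3, 8, 12, 12, 14, 15]
Compare 18 vs 15: take 15 from right. Merged: [3, 8, 12, 12, 14, 15, 15]
Append remaining from left: [18]. Merged: [3, 8, 12, 12, 14, 15, 15, 18]

Final merged array: [3, 8, 12, 12, 14, 15, 15, 18]
Total comparisons: 7

The merged array is [3, 8, 12, 12, 14, 15, 15, 18], requiring 7 comparisons. The merge step runs in O(n) time where n is the total number of elements.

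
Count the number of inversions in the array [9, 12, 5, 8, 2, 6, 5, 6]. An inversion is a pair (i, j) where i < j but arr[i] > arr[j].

Finding inversions in [9, 12, 5, 8, 2, 6, 5, 6]:

(0, 2): arr[0]=9 > arr[2]=5
(0, 3): arr[0]=9 > arr[3]=8
(0, 4): arr[0]=9 > arr[4]=2
(0, 5): arr[0]=9 > arr[5]=6
(0, 6): arr[0]=9 > arr[6]=5
(0, 7): arr[0]=9 > arr[7]=6
(1, 2): arr[1]=12 > arr[2]=5
(1, 3): arr[1]=12 > arr[3]=8
(1, 4): arr[1]=12 > arr[4]=2
(1, 5): arr[1]=12 > arr[5]=6
(1, 6): arr[1]=12 > arr[6]=5
(1, 7): arr[1]=12 > arr[7]=6
(2, 4): arr[2]=5 > arr[4]=2
(3, 4): arr[3]=8 > arr[4]=2
(3, 5): arr[3]=8 > arr[5]=6
(3, 6): arr[3]=8 > arr[6]=5
(3, 7): arr[3]=8 > arr[7]=6
(5, 6): arr[5]=6 > arr[6]=5

Total inversions: 18

The array has 18 inversion(s): (0,2), (0,3), (0,4), (0,5), (0,6), (0,7), (1,2), (1,3), (1,4), (1,5), (1,6), (1,7), (2,4), (3,4), (3,5), (3,6), (3,7), (5,6). Each pair (i,j) satisfies i < j and arr[i] > arr[j].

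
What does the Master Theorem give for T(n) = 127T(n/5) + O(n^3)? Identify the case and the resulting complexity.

Master Theorem for T(n) = 127T(n/5) + O(n^3):

a = 127, b = 5, c = 3
log_b(a) = log_5(127) = 3.0099

Case 1: c = 3 < log_5(127) = 3.0099
T(n) = O(n^(log_5 127))

For T(n) = 127T(n/5) + O(n^3): log_5(127) = 3.0099. This is Case 1 of the Master Theorem (c < log_b(a), work dominated by leaves), giving O(n^(log_5 127)).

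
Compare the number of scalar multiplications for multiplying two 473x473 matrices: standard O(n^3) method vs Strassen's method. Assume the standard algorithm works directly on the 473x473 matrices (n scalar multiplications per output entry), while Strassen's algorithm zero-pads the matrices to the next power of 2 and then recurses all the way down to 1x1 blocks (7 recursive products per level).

Matrix multiplication for 473x473 matrices:

Strassen's algorithm requires power-of-2 dimensions. Pad 473x473 to 512x512 (next power of 2).

Standard algorithm: 473^3 = 105823817 multiplications
Strassen's algorithm: 7^(log2(512)) = 7^9 = 40353607 multiplications
Savings: 105823817 - 40353607 = 65470210 multiplications

Standard: 105823817 multiplications (473^3). Strassen: 40353607 multiplications (7^9, after padding to 512x512). Strassen reduces 8 recursive multiplications to 7 at each level.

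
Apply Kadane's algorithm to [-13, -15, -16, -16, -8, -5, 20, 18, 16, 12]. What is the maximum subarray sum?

Using Kadane's algorithm on [-13, -15, -16, -16, -8, -5, 20, 18, 16, 12]:

Scanning through the array:
Position 1 (value -15): max_ending_here = -15, max_so_far = -13
Position 2 (value -16): max_ending_here = -16, max_so_far = -13
Position 3 (value -16): max_ending_here = -16, max_so_far = -13
Position 4 (value -8): max_ending_here = -8, max_so_far = -8
Position 5 (value -5): max_ending_here = -5, max_so_far = -5
Position 6 (value 20): max_ending_here = 20, max_so_far = 20
Position 7 (value 18): max_ending_here = 38, max_so_far = 38
Position 8 (value 16): max_ending_here = 54, max_so_far = 54
Position 9 (value 12): max_ending_here = 66, max_so_far = 66

Maximum subarray: [20, 18, 16, 12]
Maximum sum: 66

The maximum subarray is [20, 18, 16, 12] with sum 66. This subarray runs from index 6 to index 9.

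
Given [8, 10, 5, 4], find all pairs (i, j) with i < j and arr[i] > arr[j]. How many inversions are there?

Finding inversions in [8, 10, 5, 4]:

(0, 2): arr[0]=8 > arr[2]=5
(0, 3): arr[0]=8 > arr[3]=4
(1, 2): arr[1]=10 > arr[2]=5
(1, 3): arr[1]=10 > arr[3]=4
(2, 3): arr[2]=5 > arr[3]=4

Total inversions: 5

The array has 5 inversion(s): (0,2), (0,3), (1,2), (1,3), (2,3). Each pair (i,j) satisfies i < j and arr[i] > arr[j].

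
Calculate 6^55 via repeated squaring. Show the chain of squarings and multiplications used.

Computing 6^55 by squaring (build up from 6^1; each line after the first costs one multiplication):

6^1 = 6
6^2 = (6^1)^2 = 6^2 = 36
6^3 = 6 * 6^2 = 6 * 36 = 216
6^6 = (6^3)^2 = 216^2 = 46656
6^12 = (6^6)^2 = 46656^2 = 2176782336
6^13 = 6 * 6^12 = 6 * 2176782336 = 13060694016
6^26 = (6^13)^2 = 13060694016^2 = 170581728179578208256
6^27 = 6 * 6^26 = 6 * 170581728179578208256 = 1023490369077469249536
6^54 = (6^27)^2 = 1023490369077469249536^2 = 1047532535594334222593508922191671036215296
6^55 = 6 * 6^54 = 6 * 1047532535594334222593508922191671036215296 = 6285195213566005335561053533150026217291776

Result: 6285195213566005335561053533150026217291776
Multiplications needed: 9 (9 lines after 6^1)

6^55 = 6285195213566005335561053533150026217291776. Using exponentiation by squaring, this requires 9 multiplications. The key idea: if the exponent is even, square the half-power; if odd, multiply by the base once.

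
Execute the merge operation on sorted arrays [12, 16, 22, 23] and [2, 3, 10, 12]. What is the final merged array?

Merging process:

Compare 12 vs 2: take 2 from right. Merged: [2]
Compare 12 vs 3: take 3 from right. Merged: [2, 3]
Compare 12 vs 10: take 10 from right. Merged: [2, 3, 10]
Compare 12 vs 12: take 12 from left. Merged: [2, 3, 10, 12]
Compare 16 vs 12: take 12 from right. Merged: [2, 3, 10, 12, 12]
Append remaining from left: [16, 22, 23]. Merged: [2, 3, 10, 12, 12, 16, 22, 23]

Final merged array: [2, 3, 10, 12, 12, 16, 22, 23]
Total comparisons: 5

The merged array is [2, 3, 10, 12, 12, 16, 22, 23], requiring 5 comparisons. The merge step runs in O(n) time where n is the total number of elements.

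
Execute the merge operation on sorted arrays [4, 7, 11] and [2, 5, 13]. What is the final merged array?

Merging process:

Compare 4 vs 2: take 2 from right. Merged: [2]
Compare 4 vs 5: take 4 from left. Merged: [2, 4]
Compare 7 vs 5: take 5 from right. Merged: [2, 4, 5]
Compare 7 vs 13: take 7 from left. Merged: [2, 4, 5, 7]
Compare 11 vs 13: take 11 from left. Merged: [2, 4, 5, 7, 11]
Append remaining from right: [13]. Merged: [2, 4, 5, 7, 11, 13]

Final merged array: [2, 4, 5, 7, 11, 13]
Total comparisons: 5

The merged array is [2, 4, 5, 7, 11, 13], requiring 5 comparisons. The merge step runs in O(n) time where n is the total number of elements.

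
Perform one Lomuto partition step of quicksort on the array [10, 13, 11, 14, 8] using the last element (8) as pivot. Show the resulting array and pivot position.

Lomuto partition with pivot = 8:

Initial array: [10, 13, 11, 14, 8]

arr[0]=10 > 8: no swap
arr[1]=13 > 8: no swap
arr[2]=11 > 8: no swap
arr[3]=14 > 8: no swap

Place pivot at position 0: [8, 13, 11, 14, 10]
Pivot position: 0

After partitioning with pivot 8, the array becomes [8, 13, 11, 14, 10]. The pivot is placed at index 0. All elements to the left of the pivot are <= 8, and all elements to the right are > 8.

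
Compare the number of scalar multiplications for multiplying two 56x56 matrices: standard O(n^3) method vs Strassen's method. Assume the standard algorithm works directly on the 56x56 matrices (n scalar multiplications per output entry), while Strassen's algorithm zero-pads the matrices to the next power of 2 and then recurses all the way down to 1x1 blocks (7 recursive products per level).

Matrix multiplication for 56x56 matrices:

Strassen's algorithm requires power-of-2 dimensions. Pad 56x56 to 64x64 (next power of 2).

Standard algorithm: 56^3 = 175616 multiplications
Strassen's algorithm: 7^(log2(64)) = 7^6 = 117649 multiplications
Savings: 175616 - 117649 = 57967 multiplications

Standard: 175616 multiplications (56^3). Strassen: 117649 multiplications (7^6, after padding to 64x64). Strassen reduces 8 recursive multiplications to 7 at each level.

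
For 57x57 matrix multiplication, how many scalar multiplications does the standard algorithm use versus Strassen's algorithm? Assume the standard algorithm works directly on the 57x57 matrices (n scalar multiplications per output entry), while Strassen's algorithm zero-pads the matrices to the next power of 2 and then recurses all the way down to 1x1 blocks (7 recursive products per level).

Matrix multiplication for 57x57 matrices:

Strassen's algorithm requires power-of-2 dimensions. Pad 57x57 to 64x64 (next power of 2).

Standard algorithm: 57^3 = 185193 multiplications
Strassen's algorithm: 7^(log2(64)) = 7^6 = 117649 multiplications
Savings: 185193 - 117649 = 67544 multiplications

Standard: 185193 multiplications (57^3). Strassen: 117649 multiplications (7^6, after padding to 64x64). Strassen reduces 8 recursive multiplications to 7 at each level.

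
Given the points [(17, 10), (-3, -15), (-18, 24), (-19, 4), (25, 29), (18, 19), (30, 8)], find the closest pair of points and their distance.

Computing all pairwise distances among 7 points:

d((17, 10), (-3, -15)) = 32.0156
d((17, 10), (-18, 24)) = 37.6962
d((17, 10), (-19, 4)) = 36.4966
d((17, 10), (25, 29)) = 20.6155
d((17, 10), (18, 19)) = 9.0554 <-- minimum
d((17, 10), (30, 8)) = 13.1529
d((-3, -15), (-18, 24)) = 41.7852
d((-3, -15), (-19, 4)) = 24.8395
d((-3, -15), (25, 29)) = 52.1536
d((-3, -15), (18, 19)) = 39.9625
d((-3, -15), (30, 8)) = 40.2244
d((-18, 24), (-19, 4)) = 20.025
d((-18, 24), (25, 29)) = 43.2897
d((-18, 24), (18, 19)) = 36.3456
d((-18, 24), (30, 8)) = 50.5964
d((-19, 4), (25, 29)) = 50.6063
d((-19, 4), (18, 19)) = 39.9249
d((-19, 4), (30, 8)) = 49.163
d((25, 29), (18, 19)) = 12.2066
d((25, 29), (30, 8)) = 21.587
d((18, 19), (30, 8)) = 16.2788

Closest pair: (17, 10) and (18, 19) with distance 9.0554

The closest pair is (17, 10) and (18, 19) with Euclidean distance 9.0554. For 7 points, brute-force pairwise comparison is shown above. For large n, the divide-and-conquer algorithm (sort by x, recurse on halves, check the dividing strip) achieves O(n log n).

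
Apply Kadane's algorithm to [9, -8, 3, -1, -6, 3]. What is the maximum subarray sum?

Using Kadane's algorithm on [9, -8, 3, -1, -6, 3]:

Scanning through the array:
Position 1 (value -8): max_ending_here = 1, max_so_far = 9
Position 2 (value 3): max_ending_here = 4, max_so_far = 9
Position 3 (value -1): max_ending_here = 3, max_so_far = 9
Position 4 (value -6): max_ending_here = -3, max_so_far = 9
Position 5 (value 3): max_ending_here = 3, max_so_far = 9

Maximum subarray: [9]
Maximum sum: 9

The maximum subarray is [9] with sum 9. This subarray runs from index 0 to index 0.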